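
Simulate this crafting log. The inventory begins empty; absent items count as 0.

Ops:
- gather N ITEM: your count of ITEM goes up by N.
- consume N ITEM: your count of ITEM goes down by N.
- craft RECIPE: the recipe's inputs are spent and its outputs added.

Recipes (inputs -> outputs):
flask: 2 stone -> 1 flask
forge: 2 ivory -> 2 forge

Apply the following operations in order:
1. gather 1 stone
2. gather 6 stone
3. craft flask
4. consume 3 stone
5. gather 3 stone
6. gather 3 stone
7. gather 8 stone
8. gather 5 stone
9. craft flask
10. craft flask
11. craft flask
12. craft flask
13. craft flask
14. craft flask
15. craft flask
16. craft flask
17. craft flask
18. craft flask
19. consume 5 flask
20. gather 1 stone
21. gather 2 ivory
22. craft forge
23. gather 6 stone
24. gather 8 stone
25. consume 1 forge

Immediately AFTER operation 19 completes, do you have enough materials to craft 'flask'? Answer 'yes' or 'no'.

After 1 (gather 1 stone): stone=1
After 2 (gather 6 stone): stone=7
After 3 (craft flask): flask=1 stone=5
After 4 (consume 3 stone): flask=1 stone=2
After 5 (gather 3 stone): flask=1 stone=5
After 6 (gather 3 stone): flask=1 stone=8
After 7 (gather 8 stone): flask=1 stone=16
After 8 (gather 5 stone): flask=1 stone=21
After 9 (craft flask): flask=2 stone=19
After 10 (craft flask): flask=3 stone=17
After 11 (craft flask): flask=4 stone=15
After 12 (craft flask): flask=5 stone=13
After 13 (craft flask): flask=6 stone=11
After 14 (craft flask): flask=7 stone=9
After 15 (craft flask): flask=8 stone=7
After 16 (craft flask): flask=9 stone=5
After 17 (craft flask): flask=10 stone=3
After 18 (craft flask): flask=11 stone=1
After 19 (consume 5 flask): flask=6 stone=1

Answer: no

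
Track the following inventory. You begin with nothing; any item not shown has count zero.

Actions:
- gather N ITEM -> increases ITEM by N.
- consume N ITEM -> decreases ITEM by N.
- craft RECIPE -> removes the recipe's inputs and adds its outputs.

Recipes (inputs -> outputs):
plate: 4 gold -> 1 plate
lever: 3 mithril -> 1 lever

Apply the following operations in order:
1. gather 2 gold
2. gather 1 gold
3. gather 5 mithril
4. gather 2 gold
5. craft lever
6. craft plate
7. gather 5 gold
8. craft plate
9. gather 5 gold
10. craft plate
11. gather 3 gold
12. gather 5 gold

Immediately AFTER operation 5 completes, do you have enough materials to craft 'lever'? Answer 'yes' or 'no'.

Answer: no

Derivation:
After 1 (gather 2 gold): gold=2
After 2 (gather 1 gold): gold=3
After 3 (gather 5 mithril): gold=3 mithril=5
After 4 (gather 2 gold): gold=5 mithril=5
After 5 (craft lever): gold=5 lever=1 mithril=2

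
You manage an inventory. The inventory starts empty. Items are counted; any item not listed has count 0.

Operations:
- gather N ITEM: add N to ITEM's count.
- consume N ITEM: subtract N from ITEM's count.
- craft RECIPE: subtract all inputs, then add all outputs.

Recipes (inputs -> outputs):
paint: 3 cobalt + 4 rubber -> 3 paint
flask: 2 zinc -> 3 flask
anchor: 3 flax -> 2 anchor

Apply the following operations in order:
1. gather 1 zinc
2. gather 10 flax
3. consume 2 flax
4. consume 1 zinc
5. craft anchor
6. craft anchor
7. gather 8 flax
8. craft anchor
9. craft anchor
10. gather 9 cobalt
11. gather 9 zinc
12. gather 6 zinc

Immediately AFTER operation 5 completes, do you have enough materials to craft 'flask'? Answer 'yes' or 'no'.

Answer: no

Derivation:
After 1 (gather 1 zinc): zinc=1
After 2 (gather 10 flax): flax=10 zinc=1
After 3 (consume 2 flax): flax=8 zinc=1
After 4 (consume 1 zinc): flax=8
After 5 (craft anchor): anchor=2 flax=5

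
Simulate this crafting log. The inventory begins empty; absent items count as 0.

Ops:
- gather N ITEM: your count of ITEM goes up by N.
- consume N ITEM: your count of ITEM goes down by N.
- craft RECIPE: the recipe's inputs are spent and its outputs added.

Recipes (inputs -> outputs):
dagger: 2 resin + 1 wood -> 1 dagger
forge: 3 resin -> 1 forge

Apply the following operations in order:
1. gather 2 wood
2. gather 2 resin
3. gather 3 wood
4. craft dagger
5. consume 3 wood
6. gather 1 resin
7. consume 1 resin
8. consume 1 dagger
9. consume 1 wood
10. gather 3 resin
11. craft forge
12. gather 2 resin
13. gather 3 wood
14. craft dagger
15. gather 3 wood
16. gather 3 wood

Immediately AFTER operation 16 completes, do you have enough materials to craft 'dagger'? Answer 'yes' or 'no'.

After 1 (gather 2 wood): wood=2
After 2 (gather 2 resin): resin=2 wood=2
After 3 (gather 3 wood): resin=2 wood=5
After 4 (craft dagger): dagger=1 wood=4
After 5 (consume 3 wood): dagger=1 wood=1
After 6 (gather 1 resin): dagger=1 resin=1 wood=1
After 7 (consume 1 resin): dagger=1 wood=1
After 8 (consume 1 dagger): wood=1
After 9 (consume 1 wood): (empty)
After 10 (gather 3 resin): resin=3
After 11 (craft forge): forge=1
After 12 (gather 2 resin): forge=1 resin=2
After 13 (gather 3 wood): forge=1 resin=2 wood=3
After 14 (craft dagger): dagger=1 forge=1 wood=2
After 15 (gather 3 wood): dagger=1 forge=1 wood=5
After 16 (gather 3 wood): dagger=1 forge=1 wood=8

Answer: no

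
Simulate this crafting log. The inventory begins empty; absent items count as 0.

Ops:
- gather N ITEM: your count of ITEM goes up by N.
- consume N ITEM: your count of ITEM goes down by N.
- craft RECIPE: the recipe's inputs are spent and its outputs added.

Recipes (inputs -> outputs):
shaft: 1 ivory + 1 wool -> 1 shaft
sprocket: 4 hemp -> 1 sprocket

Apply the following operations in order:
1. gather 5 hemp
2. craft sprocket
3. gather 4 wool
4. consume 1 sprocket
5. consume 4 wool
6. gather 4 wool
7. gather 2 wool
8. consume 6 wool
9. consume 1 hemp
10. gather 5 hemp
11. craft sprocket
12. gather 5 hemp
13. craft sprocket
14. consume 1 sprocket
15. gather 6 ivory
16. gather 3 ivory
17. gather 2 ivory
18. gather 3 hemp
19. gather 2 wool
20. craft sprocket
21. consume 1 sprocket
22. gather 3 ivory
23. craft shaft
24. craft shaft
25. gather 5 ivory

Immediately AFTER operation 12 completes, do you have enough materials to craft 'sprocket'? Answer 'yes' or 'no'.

Answer: yes

Derivation:
After 1 (gather 5 hemp): hemp=5
After 2 (craft sprocket): hemp=1 sprocket=1
After 3 (gather 4 wool): hemp=1 sprocket=1 wool=4
After 4 (consume 1 sprocket): hemp=1 wool=4
After 5 (consume 4 wool): hemp=1
After 6 (gather 4 wool): hemp=1 wool=4
After 7 (gather 2 wool): hemp=1 wool=6
After 8 (consume 6 wool): hemp=1
After 9 (consume 1 hemp): (empty)
After 10 (gather 5 hemp): hemp=5
After 11 (craft sprocket): hemp=1 sprocket=1
After 12 (gather 5 hemp): hemp=6 sprocket=1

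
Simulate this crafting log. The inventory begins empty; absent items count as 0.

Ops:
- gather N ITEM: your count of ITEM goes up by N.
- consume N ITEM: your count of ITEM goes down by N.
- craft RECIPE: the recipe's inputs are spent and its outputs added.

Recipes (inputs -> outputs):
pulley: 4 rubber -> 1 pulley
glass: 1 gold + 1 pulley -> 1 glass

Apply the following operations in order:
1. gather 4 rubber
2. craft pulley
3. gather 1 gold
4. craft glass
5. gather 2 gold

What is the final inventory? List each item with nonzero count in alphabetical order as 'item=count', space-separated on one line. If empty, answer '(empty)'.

Answer: glass=1 gold=2

Derivation:
After 1 (gather 4 rubber): rubber=4
After 2 (craft pulley): pulley=1
After 3 (gather 1 gold): gold=1 pulley=1
After 4 (craft glass): glass=1
After 5 (gather 2 gold): glass=1 gold=2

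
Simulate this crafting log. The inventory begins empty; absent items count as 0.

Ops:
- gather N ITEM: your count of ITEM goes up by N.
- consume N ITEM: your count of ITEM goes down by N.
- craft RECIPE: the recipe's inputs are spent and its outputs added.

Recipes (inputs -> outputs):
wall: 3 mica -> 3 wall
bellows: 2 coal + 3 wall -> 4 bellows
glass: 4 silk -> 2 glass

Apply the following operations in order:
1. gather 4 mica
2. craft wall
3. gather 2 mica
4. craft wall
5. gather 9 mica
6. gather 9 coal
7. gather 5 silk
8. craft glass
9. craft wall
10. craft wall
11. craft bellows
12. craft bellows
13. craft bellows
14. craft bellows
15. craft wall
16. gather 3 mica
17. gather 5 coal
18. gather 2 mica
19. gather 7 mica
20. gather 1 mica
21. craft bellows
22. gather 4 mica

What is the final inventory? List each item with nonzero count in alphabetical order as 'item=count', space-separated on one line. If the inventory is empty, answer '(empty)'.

After 1 (gather 4 mica): mica=4
After 2 (craft wall): mica=1 wall=3
After 3 (gather 2 mica): mica=3 wall=3
After 4 (craft wall): wall=6
After 5 (gather 9 mica): mica=9 wall=6
After 6 (gather 9 coal): coal=9 mica=9 wall=6
After 7 (gather 5 silk): coal=9 mica=9 silk=5 wall=6
After 8 (craft glass): coal=9 glass=2 mica=9 silk=1 wall=6
After 9 (craft wall): coal=9 glass=2 mica=6 silk=1 wall=9
After 10 (craft wall): coal=9 glass=2 mica=3 silk=1 wall=12
After 11 (craft bellows): bellows=4 coal=7 glass=2 mica=3 silk=1 wall=9
After 12 (craft bellows): bellows=8 coal=5 glass=2 mica=3 silk=1 wall=6
After 13 (craft bellows): bellows=12 coal=3 glass=2 mica=3 silk=1 wall=3
After 14 (craft bellows): bellows=16 coal=1 glass=2 mica=3 silk=1
After 15 (craft wall): bellows=16 coal=1 glass=2 silk=1 wall=3
After 16 (gather 3 mica): bellows=16 coal=1 glass=2 mica=3 silk=1 wall=3
After 17 (gather 5 coal): bellows=16 coal=6 glass=2 mica=3 silk=1 wall=3
After 18 (gather 2 mica): bellows=16 coal=6 glass=2 mica=5 silk=1 wall=3
After 19 (gather 7 mica): bellows=16 coal=6 glass=2 mica=12 silk=1 wall=3
After 20 (gather 1 mica): bellows=16 coal=6 glass=2 mica=13 silk=1 wall=3
After 21 (craft bellows): bellows=20 coal=4 glass=2 mica=13 silk=1
After 22 (gather 4 mica): bellows=20 coal=4 glass=2 mica=17 silk=1

Answer: bellows=20 coal=4 glass=2 mica=17 silk=1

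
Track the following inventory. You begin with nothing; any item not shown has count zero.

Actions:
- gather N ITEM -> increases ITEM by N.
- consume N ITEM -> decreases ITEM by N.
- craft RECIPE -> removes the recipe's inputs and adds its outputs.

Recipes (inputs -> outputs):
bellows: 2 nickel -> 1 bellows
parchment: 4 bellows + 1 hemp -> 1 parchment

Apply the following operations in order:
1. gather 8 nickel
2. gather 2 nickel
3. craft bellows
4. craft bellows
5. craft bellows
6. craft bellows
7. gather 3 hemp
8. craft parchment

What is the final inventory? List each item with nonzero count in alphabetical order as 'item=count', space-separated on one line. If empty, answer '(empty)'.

Answer: hemp=2 nickel=2 parchment=1

Derivation:
After 1 (gather 8 nickel): nickel=8
After 2 (gather 2 nickel): nickel=10
After 3 (craft bellows): bellows=1 nickel=8
After 4 (craft bellows): bellows=2 nickel=6
After 5 (craft bellows): bellows=3 nickel=4
After 6 (craft bellows): bellows=4 nickel=2
After 7 (gather 3 hemp): bellows=4 hemp=3 nickel=2
After 8 (craft parchment): hemp=2 nickel=2 parchment=1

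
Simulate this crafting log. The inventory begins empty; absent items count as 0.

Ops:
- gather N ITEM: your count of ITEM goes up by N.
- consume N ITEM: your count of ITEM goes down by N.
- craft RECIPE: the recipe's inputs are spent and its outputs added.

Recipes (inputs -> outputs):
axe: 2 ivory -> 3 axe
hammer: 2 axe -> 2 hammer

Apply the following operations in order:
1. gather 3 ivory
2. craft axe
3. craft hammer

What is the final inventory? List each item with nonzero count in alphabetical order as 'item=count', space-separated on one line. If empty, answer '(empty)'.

After 1 (gather 3 ivory): ivory=3
After 2 (craft axe): axe=3 ivory=1
After 3 (craft hammer): axe=1 hammer=2 ivory=1

Answer: axe=1 hammer=2 ivory=1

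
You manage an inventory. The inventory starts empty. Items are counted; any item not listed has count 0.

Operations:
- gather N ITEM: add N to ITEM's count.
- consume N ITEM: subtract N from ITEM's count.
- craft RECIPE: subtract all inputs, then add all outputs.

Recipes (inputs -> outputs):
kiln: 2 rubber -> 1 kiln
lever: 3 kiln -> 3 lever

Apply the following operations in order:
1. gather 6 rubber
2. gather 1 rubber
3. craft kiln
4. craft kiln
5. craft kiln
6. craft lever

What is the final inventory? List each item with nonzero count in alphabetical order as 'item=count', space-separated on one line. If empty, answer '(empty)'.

Answer: lever=3 rubber=1

Derivation:
After 1 (gather 6 rubber): rubber=6
After 2 (gather 1 rubber): rubber=7
After 3 (craft kiln): kiln=1 rubber=5
After 4 (craft kiln): kiln=2 rubber=3
After 5 (craft kiln): kiln=3 rubber=1
After 6 (craft lever): lever=3 rubber=1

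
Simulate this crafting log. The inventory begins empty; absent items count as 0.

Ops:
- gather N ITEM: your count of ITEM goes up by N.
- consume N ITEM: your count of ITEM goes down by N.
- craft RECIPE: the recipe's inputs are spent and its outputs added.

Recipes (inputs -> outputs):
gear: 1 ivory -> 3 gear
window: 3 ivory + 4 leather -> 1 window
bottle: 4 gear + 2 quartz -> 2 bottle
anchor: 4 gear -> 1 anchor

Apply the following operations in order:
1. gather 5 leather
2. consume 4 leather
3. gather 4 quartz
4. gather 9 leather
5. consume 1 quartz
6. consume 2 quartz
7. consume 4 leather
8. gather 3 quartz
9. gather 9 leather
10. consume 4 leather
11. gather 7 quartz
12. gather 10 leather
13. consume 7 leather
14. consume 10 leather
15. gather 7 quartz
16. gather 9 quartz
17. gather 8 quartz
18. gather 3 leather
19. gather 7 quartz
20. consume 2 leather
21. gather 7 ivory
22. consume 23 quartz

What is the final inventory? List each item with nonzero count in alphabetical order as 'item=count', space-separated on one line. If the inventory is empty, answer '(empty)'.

After 1 (gather 5 leather): leather=5
After 2 (consume 4 leather): leather=1
After 3 (gather 4 quartz): leather=1 quartz=4
After 4 (gather 9 leather): leather=10 quartz=4
After 5 (consume 1 quartz): leather=10 quartz=3
After 6 (consume 2 quartz): leather=10 quartz=1
After 7 (consume 4 leather): leather=6 quartz=1
After 8 (gather 3 quartz): leather=6 quartz=4
After 9 (gather 9 leather): leather=15 quartz=4
After 10 (consume 4 leather): leather=11 quartz=4
After 11 (gather 7 quartz): leather=11 quartz=11
After 12 (gather 10 leather): leather=21 quartz=11
After 13 (consume 7 leather): leather=14 quartz=11
After 14 (consume 10 leather): leather=4 quartz=11
After 15 (gather 7 quartz): leather=4 quartz=18
After 16 (gather 9 quartz): leather=4 quartz=27
After 17 (gather 8 quartz): leather=4 quartz=35
After 18 (gather 3 leather): leather=7 quartz=35
After 19 (gather 7 quartz): leather=7 quartz=42
After 20 (consume 2 leather): leather=5 quartz=42
After 21 (gather 7 ivory): ivory=7 leather=5 quartz=42
After 22 (consume 23 quartz): ivory=7 leather=5 quartz=19

Answer: ivory=7 leather=5 quartz=19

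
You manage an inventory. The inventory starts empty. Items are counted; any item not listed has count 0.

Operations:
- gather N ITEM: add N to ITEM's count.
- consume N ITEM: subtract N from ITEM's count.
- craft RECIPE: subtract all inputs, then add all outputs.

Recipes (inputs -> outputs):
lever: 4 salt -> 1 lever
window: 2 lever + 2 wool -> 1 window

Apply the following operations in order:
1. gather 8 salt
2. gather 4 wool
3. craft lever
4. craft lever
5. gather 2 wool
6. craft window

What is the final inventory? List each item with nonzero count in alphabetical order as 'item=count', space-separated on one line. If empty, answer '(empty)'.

After 1 (gather 8 salt): salt=8
After 2 (gather 4 wool): salt=8 wool=4
After 3 (craft lever): lever=1 salt=4 wool=4
After 4 (craft lever): lever=2 wool=4
After 5 (gather 2 wool): lever=2 wool=6
After 6 (craft window): window=1 wool=4

Answer: window=1 wool=4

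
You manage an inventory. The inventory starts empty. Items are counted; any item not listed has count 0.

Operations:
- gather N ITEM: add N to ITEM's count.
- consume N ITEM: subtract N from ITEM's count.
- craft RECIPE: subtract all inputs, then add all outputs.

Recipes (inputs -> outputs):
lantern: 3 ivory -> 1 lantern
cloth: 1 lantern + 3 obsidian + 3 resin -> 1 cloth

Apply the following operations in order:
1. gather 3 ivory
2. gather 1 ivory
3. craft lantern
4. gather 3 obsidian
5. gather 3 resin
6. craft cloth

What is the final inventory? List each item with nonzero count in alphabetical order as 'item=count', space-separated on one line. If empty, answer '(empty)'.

Answer: cloth=1 ivory=1

Derivation:
After 1 (gather 3 ivory): ivory=3
After 2 (gather 1 ivory): ivory=4
After 3 (craft lantern): ivory=1 lantern=1
After 4 (gather 3 obsidian): ivory=1 lantern=1 obsidian=3
After 5 (gather 3 resin): ivory=1 lantern=1 obsidian=3 resin=3
After 6 (craft cloth): cloth=1 ivory=1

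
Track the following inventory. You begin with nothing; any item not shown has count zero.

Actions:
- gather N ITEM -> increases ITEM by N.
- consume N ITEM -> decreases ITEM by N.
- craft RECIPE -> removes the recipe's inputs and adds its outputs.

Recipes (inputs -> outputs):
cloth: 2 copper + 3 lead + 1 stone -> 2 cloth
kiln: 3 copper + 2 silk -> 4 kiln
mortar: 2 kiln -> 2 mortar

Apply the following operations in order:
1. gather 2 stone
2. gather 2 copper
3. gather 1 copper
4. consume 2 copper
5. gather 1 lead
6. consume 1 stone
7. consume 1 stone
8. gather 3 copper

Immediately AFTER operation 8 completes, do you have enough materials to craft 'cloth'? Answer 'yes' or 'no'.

After 1 (gather 2 stone): stone=2
After 2 (gather 2 copper): copper=2 stone=2
After 3 (gather 1 copper): copper=3 stone=2
After 4 (consume 2 copper): copper=1 stone=2
After 5 (gather 1 lead): copper=1 lead=1 stone=2
After 6 (consume 1 stone): copper=1 lead=1 stone=1
After 7 (consume 1 stone): copper=1 lead=1
After 8 (gather 3 copper): copper=4 lead=1

Answer: no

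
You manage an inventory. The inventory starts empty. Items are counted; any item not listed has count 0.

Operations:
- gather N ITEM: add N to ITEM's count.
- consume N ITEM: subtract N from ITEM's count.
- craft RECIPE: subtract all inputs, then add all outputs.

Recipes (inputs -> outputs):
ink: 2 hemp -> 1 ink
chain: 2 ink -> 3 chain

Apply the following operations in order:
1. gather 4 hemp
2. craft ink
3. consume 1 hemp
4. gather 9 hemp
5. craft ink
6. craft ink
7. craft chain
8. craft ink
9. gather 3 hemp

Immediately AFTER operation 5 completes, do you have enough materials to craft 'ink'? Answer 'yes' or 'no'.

Answer: yes

Derivation:
After 1 (gather 4 hemp): hemp=4
After 2 (craft ink): hemp=2 ink=1
After 3 (consume 1 hemp): hemp=1 ink=1
After 4 (gather 9 hemp): hemp=10 ink=1
After 5 (craft ink): hemp=8 ink=2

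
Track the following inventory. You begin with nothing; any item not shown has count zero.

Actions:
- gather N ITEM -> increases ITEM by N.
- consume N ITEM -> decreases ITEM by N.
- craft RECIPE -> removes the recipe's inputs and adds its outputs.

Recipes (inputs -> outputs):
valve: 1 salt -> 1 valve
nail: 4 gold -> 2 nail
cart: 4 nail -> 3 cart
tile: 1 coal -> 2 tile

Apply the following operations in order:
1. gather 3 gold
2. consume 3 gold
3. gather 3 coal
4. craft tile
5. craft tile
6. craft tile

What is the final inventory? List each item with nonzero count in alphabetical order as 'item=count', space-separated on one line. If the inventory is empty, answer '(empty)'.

After 1 (gather 3 gold): gold=3
After 2 (consume 3 gold): (empty)
After 3 (gather 3 coal): coal=3
After 4 (craft tile): coal=2 tile=2
After 5 (craft tile): coal=1 tile=4
After 6 (craft tile): tile=6

Answer: tile=6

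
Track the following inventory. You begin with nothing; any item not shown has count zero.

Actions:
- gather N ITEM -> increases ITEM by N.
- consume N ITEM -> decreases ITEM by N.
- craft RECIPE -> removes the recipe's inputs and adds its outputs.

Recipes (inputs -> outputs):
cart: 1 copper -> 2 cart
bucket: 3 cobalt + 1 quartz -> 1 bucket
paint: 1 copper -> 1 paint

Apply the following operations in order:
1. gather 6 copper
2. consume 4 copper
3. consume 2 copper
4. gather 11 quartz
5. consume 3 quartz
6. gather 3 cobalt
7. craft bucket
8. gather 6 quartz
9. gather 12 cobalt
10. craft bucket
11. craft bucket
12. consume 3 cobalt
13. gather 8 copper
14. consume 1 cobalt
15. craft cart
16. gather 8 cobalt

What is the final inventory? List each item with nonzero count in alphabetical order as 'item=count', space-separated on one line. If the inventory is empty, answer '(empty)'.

Answer: bucket=3 cart=2 cobalt=10 copper=7 quartz=11

Derivation:
After 1 (gather 6 copper): copper=6
After 2 (consume 4 copper): copper=2
After 3 (consume 2 copper): (empty)
After 4 (gather 11 quartz): quartz=11
After 5 (consume 3 quartz): quartz=8
After 6 (gather 3 cobalt): cobalt=3 quartz=8
After 7 (craft bucket): bucket=1 quartz=7
After 8 (gather 6 quartz): bucket=1 quartz=13
After 9 (gather 12 cobalt): bucket=1 cobalt=12 quartz=13
After 10 (craft bucket): bucket=2 cobalt=9 quartz=12
After 11 (craft bucket): bucket=3 cobalt=6 quartz=11
After 12 (consume 3 cobalt): bucket=3 cobalt=3 quartz=11
After 13 (gather 8 copper): bucket=3 cobalt=3 copper=8 quartz=11
After 14 (consume 1 cobalt): bucket=3 cobalt=2 copper=8 quartz=11
After 15 (craft cart): bucket=3 cart=2 cobalt=2 copper=7 quartz=11
After 16 (gather 8 cobalt): bucket=3 cart=2 cobalt=10 copper=7 quartz=11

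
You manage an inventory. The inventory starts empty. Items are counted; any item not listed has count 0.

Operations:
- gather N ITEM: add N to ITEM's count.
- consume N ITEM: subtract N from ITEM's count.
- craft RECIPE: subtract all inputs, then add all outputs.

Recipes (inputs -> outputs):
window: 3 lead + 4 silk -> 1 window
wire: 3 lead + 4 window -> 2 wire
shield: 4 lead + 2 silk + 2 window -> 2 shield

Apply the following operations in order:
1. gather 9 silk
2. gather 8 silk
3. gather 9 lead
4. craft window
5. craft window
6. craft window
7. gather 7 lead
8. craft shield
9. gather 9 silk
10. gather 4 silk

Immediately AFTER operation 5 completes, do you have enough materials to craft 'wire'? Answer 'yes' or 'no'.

After 1 (gather 9 silk): silk=9
After 2 (gather 8 silk): silk=17
After 3 (gather 9 lead): lead=9 silk=17
After 4 (craft window): lead=6 silk=13 window=1
After 5 (craft window): lead=3 silk=9 window=2

Answer: no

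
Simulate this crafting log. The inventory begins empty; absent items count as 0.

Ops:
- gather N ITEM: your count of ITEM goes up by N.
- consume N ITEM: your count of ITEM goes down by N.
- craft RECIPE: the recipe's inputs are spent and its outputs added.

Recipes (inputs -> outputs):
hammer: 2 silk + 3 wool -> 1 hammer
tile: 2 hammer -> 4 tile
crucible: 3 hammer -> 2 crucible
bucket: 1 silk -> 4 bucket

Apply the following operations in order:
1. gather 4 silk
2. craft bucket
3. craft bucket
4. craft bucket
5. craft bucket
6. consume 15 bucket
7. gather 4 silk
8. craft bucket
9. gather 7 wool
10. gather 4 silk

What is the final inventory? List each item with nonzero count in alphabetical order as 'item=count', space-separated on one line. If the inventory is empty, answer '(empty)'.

Answer: bucket=5 silk=7 wool=7

Derivation:
After 1 (gather 4 silk): silk=4
After 2 (craft bucket): bucket=4 silk=3
After 3 (craft bucket): bucket=8 silk=2
After 4 (craft bucket): bucket=12 silk=1
After 5 (craft bucket): bucket=16
After 6 (consume 15 bucket): bucket=1
After 7 (gather 4 silk): bucket=1 silk=4
After 8 (craft bucket): bucket=5 silk=3
After 9 (gather 7 wool): bucket=5 silk=3 wool=7
After 10 (gather 4 silk): bucket=5 silk=7 wool=7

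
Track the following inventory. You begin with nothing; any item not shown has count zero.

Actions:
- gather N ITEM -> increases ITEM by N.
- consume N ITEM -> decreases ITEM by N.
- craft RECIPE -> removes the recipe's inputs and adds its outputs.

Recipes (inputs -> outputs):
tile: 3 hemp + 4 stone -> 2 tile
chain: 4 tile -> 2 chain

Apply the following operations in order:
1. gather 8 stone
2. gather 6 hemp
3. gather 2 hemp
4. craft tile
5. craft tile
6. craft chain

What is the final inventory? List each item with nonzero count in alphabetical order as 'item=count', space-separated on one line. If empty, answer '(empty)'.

After 1 (gather 8 stone): stone=8
After 2 (gather 6 hemp): hemp=6 stone=8
After 3 (gather 2 hemp): hemp=8 stone=8
After 4 (craft tile): hemp=5 stone=4 tile=2
After 5 (craft tile): hemp=2 tile=4
After 6 (craft chain): chain=2 hemp=2

Answer: chain=2 hemp=2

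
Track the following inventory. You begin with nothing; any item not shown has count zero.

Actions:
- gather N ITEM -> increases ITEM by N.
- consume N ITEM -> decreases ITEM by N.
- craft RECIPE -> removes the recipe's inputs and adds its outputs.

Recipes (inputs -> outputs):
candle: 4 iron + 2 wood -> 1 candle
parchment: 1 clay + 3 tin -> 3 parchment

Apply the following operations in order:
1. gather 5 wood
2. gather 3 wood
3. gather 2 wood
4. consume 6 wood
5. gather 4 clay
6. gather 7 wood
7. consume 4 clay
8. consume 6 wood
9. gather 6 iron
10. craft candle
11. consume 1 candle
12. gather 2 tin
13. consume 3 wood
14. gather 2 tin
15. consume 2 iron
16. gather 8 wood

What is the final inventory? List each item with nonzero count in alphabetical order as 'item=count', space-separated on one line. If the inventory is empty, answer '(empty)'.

After 1 (gather 5 wood): wood=5
After 2 (gather 3 wood): wood=8
After 3 (gather 2 wood): wood=10
After 4 (consume 6 wood): wood=4
After 5 (gather 4 clay): clay=4 wood=4
After 6 (gather 7 wood): clay=4 wood=11
After 7 (consume 4 clay): wood=11
After 8 (consume 6 wood): wood=5
After 9 (gather 6 iron): iron=6 wood=5
After 10 (craft candle): candle=1 iron=2 wood=3
After 11 (consume 1 candle): iron=2 wood=3
After 12 (gather 2 tin): iron=2 tin=2 wood=3
After 13 (consume 3 wood): iron=2 tin=2
After 14 (gather 2 tin): iron=2 tin=4
After 15 (consume 2 iron): tin=4
After 16 (gather 8 wood): tin=4 wood=8

Answer: tin=4 wood=8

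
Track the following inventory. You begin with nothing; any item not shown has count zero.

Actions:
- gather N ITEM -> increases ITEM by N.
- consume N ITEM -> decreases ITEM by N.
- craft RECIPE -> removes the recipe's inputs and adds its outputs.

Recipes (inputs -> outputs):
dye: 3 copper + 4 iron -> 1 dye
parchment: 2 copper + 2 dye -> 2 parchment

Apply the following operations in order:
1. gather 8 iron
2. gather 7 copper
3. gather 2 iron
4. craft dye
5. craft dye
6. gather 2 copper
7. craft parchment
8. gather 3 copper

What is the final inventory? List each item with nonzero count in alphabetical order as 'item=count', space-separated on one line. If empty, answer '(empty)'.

Answer: copper=4 iron=2 parchment=2

Derivation:
After 1 (gather 8 iron): iron=8
After 2 (gather 7 copper): copper=7 iron=8
After 3 (gather 2 iron): copper=7 iron=10
After 4 (craft dye): copper=4 dye=1 iron=6
After 5 (craft dye): copper=1 dye=2 iron=2
After 6 (gather 2 copper): copper=3 dye=2 iron=2
After 7 (craft parchment): copper=1 iron=2 parchment=2
After 8 (gather 3 copper): copper=4 iron=2 parchment=2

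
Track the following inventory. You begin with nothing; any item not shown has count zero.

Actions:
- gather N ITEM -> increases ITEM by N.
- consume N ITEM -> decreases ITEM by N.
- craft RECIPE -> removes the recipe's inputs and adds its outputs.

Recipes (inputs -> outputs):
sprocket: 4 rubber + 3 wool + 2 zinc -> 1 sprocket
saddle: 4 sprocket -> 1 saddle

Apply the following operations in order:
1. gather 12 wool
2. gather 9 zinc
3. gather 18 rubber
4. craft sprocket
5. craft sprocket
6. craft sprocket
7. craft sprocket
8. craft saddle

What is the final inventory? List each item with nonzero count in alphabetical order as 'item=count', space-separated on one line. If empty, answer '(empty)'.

Answer: rubber=2 saddle=1 zinc=1

Derivation:
After 1 (gather 12 wool): wool=12
After 2 (gather 9 zinc): wool=12 zinc=9
After 3 (gather 18 rubber): rubber=18 wool=12 zinc=9
After 4 (craft sprocket): rubber=14 sprocket=1 wool=9 zinc=7
After 5 (craft sprocket): rubber=10 sprocket=2 wool=6 zinc=5
After 6 (craft sprocket): rubber=6 sprocket=3 wool=3 zinc=3
After 7 (craft sprocket): rubber=2 sprocket=4 zinc=1
After 8 (craft saddle): rubber=2 saddle=1 zinc=1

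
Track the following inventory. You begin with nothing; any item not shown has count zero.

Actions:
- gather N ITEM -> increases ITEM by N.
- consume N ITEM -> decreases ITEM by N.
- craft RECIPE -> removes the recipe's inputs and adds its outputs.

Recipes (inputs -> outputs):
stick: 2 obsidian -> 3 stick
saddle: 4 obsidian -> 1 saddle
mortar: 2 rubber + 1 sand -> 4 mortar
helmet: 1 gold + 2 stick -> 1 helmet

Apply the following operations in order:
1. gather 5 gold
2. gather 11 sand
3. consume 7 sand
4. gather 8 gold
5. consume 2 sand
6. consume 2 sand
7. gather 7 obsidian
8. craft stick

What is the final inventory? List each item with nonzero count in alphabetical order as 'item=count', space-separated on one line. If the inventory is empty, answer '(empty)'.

After 1 (gather 5 gold): gold=5
After 2 (gather 11 sand): gold=5 sand=11
After 3 (consume 7 sand): gold=5 sand=4
After 4 (gather 8 gold): gold=13 sand=4
After 5 (consume 2 sand): gold=13 sand=2
After 6 (consume 2 sand): gold=13
After 7 (gather 7 obsidian): gold=13 obsidian=7
After 8 (craft stick): gold=13 obsidian=5 stick=3

Answer: gold=13 obsidian=5 stick=3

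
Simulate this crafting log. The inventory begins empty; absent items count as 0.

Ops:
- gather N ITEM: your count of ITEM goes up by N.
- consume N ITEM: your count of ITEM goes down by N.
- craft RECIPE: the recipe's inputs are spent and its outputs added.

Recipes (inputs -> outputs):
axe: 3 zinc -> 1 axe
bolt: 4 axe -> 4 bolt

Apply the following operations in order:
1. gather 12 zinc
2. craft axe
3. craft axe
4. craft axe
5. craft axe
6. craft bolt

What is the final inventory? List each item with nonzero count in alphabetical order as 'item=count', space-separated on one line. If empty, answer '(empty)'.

Answer: bolt=4

Derivation:
After 1 (gather 12 zinc): zinc=12
After 2 (craft axe): axe=1 zinc=9
After 3 (craft axe): axe=2 zinc=6
After 4 (craft axe): axe=3 zinc=3
After 5 (craft axe): axe=4
After 6 (craft bolt): bolt=4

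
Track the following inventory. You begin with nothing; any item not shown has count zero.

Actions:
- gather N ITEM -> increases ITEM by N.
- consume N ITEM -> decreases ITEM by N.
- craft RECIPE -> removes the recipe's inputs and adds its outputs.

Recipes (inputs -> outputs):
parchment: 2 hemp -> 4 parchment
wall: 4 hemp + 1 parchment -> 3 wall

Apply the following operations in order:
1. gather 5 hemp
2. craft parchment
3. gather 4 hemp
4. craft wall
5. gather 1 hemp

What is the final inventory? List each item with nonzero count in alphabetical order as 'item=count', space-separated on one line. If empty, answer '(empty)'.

After 1 (gather 5 hemp): hemp=5
After 2 (craft parchment): hemp=3 parchment=4
After 3 (gather 4 hemp): hemp=7 parchment=4
After 4 (craft wall): hemp=3 parchment=3 wall=3
After 5 (gather 1 hemp): hemp=4 parchment=3 wall=3

Answer: hemp=4 parchment=3 wall=3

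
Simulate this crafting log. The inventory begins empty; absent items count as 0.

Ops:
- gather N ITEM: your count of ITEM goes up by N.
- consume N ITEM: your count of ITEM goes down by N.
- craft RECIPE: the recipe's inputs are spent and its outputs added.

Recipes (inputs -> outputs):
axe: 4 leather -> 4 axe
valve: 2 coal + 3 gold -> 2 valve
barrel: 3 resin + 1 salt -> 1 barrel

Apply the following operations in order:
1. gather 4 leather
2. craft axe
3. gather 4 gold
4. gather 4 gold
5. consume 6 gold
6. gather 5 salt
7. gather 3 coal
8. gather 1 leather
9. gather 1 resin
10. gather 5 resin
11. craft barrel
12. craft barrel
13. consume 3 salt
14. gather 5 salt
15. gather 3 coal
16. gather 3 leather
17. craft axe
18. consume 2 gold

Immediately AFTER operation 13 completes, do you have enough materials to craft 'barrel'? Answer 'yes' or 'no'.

Answer: no

Derivation:
After 1 (gather 4 leather): leather=4
After 2 (craft axe): axe=4
After 3 (gather 4 gold): axe=4 gold=4
After 4 (gather 4 gold): axe=4 gold=8
After 5 (consume 6 gold): axe=4 gold=2
After 6 (gather 5 salt): axe=4 gold=2 salt=5
After 7 (gather 3 coal): axe=4 coal=3 gold=2 salt=5
After 8 (gather 1 leather): axe=4 coal=3 gold=2 leather=1 salt=5
After 9 (gather 1 resin): axe=4 coal=3 gold=2 leather=1 resin=1 salt=5
After 10 (gather 5 resin): axe=4 coal=3 gold=2 leather=1 resin=6 salt=5
After 11 (craft barrel): axe=4 barrel=1 coal=3 gold=2 leather=1 resin=3 salt=4
After 12 (craft barrel): axe=4 barrel=2 coal=3 gold=2 leather=1 salt=3
After 13 (consume 3 salt): axe=4 barrel=2 coal=3 gold=2 leather=1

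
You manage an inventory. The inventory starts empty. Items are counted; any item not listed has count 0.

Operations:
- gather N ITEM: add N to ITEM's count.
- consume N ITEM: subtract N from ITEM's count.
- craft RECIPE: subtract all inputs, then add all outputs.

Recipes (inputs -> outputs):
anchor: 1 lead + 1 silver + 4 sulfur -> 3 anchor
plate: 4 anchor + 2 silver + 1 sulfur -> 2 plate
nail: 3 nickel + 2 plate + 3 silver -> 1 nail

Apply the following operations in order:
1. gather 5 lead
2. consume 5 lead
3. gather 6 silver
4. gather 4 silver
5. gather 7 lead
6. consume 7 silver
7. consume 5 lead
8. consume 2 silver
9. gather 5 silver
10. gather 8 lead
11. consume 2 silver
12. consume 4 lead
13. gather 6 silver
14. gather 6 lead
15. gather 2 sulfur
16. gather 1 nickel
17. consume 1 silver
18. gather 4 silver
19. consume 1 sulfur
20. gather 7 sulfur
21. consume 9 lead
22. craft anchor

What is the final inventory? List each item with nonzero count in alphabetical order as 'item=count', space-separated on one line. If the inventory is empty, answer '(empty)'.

Answer: anchor=3 lead=2 nickel=1 silver=12 sulfur=4

Derivation:
After 1 (gather 5 lead): lead=5
After 2 (consume 5 lead): (empty)
After 3 (gather 6 silver): silver=6
After 4 (gather 4 silver): silver=10
After 5 (gather 7 lead): lead=7 silver=10
After 6 (consume 7 silver): lead=7 silver=3
After 7 (consume 5 lead): lead=2 silver=3
After 8 (consume 2 silver): lead=2 silver=1
After 9 (gather 5 silver): lead=2 silver=6
After 10 (gather 8 lead): lead=10 silver=6
After 11 (consume 2 silver): lead=10 silver=4
After 12 (consume 4 lead): lead=6 silver=4
After 13 (gather 6 silver): lead=6 silver=10
After 14 (gather 6 lead): lead=12 silver=10
After 15 (gather 2 sulfur): lead=12 silver=10 sulfur=2
After 16 (gather 1 nickel): lead=12 nickel=1 silver=10 sulfur=2
After 17 (consume 1 silver): lead=12 nickel=1 silver=9 sulfur=2
After 18 (gather 4 silver): lead=12 nickel=1 silver=13 sulfur=2
After 19 (consume 1 sulfur): lead=12 nickel=1 silver=13 sulfur=1
After 20 (gather 7 sulfur): lead=12 nickel=1 silver=13 sulfur=8
After 21 (consume 9 lead): lead=3 nickel=1 silver=13 sulfur=8
After 22 (craft anchor): anchor=3 lead=2 nickel=1 silver=12 sulfur=4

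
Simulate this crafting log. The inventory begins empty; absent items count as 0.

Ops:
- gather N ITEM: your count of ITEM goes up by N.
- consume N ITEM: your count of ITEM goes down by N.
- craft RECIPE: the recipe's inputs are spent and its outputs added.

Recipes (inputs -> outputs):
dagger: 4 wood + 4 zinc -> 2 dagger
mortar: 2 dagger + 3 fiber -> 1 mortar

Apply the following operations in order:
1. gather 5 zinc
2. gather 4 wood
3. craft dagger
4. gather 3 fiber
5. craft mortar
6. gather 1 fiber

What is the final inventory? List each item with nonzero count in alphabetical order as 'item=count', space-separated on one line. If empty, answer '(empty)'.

Answer: fiber=1 mortar=1 zinc=1

Derivation:
After 1 (gather 5 zinc): zinc=5
After 2 (gather 4 wood): wood=4 zinc=5
After 3 (craft dagger): dagger=2 zinc=1
After 4 (gather 3 fiber): dagger=2 fiber=3 zinc=1
After 5 (craft mortar): mortar=1 zinc=1
After 6 (gather 1 fiber): fiber=1 mortar=1 zinc=1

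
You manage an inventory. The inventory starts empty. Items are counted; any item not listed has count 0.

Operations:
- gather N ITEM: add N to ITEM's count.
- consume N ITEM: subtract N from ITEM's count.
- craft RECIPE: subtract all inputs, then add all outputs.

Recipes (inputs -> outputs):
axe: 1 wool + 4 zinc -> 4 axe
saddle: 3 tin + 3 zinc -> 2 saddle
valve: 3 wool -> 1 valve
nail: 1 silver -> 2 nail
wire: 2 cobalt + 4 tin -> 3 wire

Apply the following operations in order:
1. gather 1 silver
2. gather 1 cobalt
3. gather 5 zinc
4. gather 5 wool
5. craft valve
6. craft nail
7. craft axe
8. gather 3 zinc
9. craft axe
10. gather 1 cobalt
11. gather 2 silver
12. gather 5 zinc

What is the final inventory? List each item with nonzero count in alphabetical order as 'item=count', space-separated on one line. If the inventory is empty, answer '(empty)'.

After 1 (gather 1 silver): silver=1
After 2 (gather 1 cobalt): cobalt=1 silver=1
After 3 (gather 5 zinc): cobalt=1 silver=1 zinc=5
After 4 (gather 5 wool): cobalt=1 silver=1 wool=5 zinc=5
After 5 (craft valve): cobalt=1 silver=1 valve=1 wool=2 zinc=5
After 6 (craft nail): cobalt=1 nail=2 valve=1 wool=2 zinc=5
After 7 (craft axe): axe=4 cobalt=1 nail=2 valve=1 wool=1 zinc=1
After 8 (gather 3 zinc): axe=4 cobalt=1 nail=2 valve=1 wool=1 zinc=4
After 9 (craft axe): axe=8 cobalt=1 nail=2 valve=1
After 10 (gather 1 cobalt): axe=8 cobalt=2 nail=2 valve=1
After 11 (gather 2 silver): axe=8 cobalt=2 nail=2 silver=2 valve=1
After 12 (gather 5 zinc): axe=8 cobalt=2 nail=2 silver=2 valve=1 zinc=5

Answer: axe=8 cobalt=2 nail=2 silver=2 valve=1 zinc=5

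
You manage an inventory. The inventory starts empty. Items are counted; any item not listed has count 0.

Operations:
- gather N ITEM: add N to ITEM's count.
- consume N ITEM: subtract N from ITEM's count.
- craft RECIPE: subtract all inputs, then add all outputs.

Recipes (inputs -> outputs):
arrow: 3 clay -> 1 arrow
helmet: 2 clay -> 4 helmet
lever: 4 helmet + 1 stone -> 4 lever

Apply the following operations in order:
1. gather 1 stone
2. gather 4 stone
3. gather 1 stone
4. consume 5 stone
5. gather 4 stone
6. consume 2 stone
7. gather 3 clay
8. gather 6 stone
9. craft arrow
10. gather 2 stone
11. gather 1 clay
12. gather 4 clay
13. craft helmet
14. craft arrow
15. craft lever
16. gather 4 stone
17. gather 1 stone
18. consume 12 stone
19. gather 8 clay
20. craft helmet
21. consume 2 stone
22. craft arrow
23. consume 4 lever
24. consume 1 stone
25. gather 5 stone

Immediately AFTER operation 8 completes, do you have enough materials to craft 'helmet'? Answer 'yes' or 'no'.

Answer: yes

Derivation:
After 1 (gather 1 stone): stone=1
After 2 (gather 4 stone): stone=5
After 3 (gather 1 stone): stone=6
After 4 (consume 5 stone): stone=1
After 5 (gather 4 stone): stone=5
After 6 (consume 2 stone): stone=3
After 7 (gather 3 clay): clay=3 stone=3
After 8 (gather 6 stone): clay=3 stone=9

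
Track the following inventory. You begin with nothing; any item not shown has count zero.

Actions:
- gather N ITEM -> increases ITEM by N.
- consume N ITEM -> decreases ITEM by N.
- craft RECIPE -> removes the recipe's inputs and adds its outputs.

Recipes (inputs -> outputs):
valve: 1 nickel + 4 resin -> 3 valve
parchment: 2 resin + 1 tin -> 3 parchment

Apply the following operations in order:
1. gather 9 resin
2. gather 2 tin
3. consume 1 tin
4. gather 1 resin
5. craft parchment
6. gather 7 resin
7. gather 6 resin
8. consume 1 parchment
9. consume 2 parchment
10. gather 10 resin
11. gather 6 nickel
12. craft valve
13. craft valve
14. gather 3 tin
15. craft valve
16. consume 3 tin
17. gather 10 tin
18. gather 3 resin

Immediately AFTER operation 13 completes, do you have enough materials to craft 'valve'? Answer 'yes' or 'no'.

Answer: yes

Derivation:
After 1 (gather 9 resin): resin=9
After 2 (gather 2 tin): resin=9 tin=2
After 3 (consume 1 tin): resin=9 tin=1
After 4 (gather 1 resin): resin=10 tin=1
After 5 (craft parchment): parchment=3 resin=8
After 6 (gather 7 resin): parchment=3 resin=15
After 7 (gather 6 resin): parchment=3 resin=21
After 8 (consume 1 parchment): parchment=2 resin=21
After 9 (consume 2 parchment): resin=21
After 10 (gather 10 resin): resin=31
After 11 (gather 6 nickel): nickel=6 resin=31
After 12 (craft valve): nickel=5 resin=27 valve=3
After 13 (craft valve): nickel=4 resin=23 valve=6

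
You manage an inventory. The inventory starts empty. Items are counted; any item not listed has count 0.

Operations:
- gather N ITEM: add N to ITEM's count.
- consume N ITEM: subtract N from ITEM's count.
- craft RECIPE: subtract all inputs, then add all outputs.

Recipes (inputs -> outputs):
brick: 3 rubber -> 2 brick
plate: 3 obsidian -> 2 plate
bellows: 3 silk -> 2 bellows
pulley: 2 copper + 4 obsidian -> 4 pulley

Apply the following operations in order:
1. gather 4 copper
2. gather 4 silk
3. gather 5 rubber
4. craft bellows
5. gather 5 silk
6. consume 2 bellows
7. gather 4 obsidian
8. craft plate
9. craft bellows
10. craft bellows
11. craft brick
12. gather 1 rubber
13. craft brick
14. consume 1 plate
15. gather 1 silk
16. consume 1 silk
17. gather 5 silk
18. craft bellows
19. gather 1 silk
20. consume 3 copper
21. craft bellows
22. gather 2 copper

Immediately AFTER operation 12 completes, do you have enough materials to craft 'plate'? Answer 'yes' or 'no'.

Answer: no

Derivation:
After 1 (gather 4 copper): copper=4
After 2 (gather 4 silk): copper=4 silk=4
After 3 (gather 5 rubber): copper=4 rubber=5 silk=4
After 4 (craft bellows): bellows=2 copper=4 rubber=5 silk=1
After 5 (gather 5 silk): bellows=2 copper=4 rubber=5 silk=6
After 6 (consume 2 bellows): copper=4 rubber=5 silk=6
After 7 (gather 4 obsidian): copper=4 obsidian=4 rubber=5 silk=6
After 8 (craft plate): copper=4 obsidian=1 plate=2 rubber=5 silk=6
After 9 (craft bellows): bellows=2 copper=4 obsidian=1 plate=2 rubber=5 silk=3
After 10 (craft bellows): bellows=4 copper=4 obsidian=1 plate=2 rubber=5
After 11 (craft brick): bellows=4 brick=2 copper=4 obsidian=1 plate=2 rubber=2
After 12 (gather 1 rubber): bellows=4 brick=2 copper=4 obsidian=1 plate=2 rubber=3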